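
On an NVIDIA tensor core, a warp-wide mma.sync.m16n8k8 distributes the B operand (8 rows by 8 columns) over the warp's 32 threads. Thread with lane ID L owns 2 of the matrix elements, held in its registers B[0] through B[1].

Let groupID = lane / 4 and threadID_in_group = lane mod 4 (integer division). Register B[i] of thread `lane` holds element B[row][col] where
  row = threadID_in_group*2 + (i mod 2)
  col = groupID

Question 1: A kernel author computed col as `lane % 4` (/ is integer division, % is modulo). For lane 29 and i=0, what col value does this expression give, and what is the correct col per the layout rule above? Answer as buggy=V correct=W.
`lane % 4`[29,0]->1
L=29->gid=29>>2=7, tid=29&3=1
[0]->row 1·2+0=2  col gid=7
col: 1 vs 7

buggy=1 correct=7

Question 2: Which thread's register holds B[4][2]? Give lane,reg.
c:2=>grp=2  r:4=>tig=2,lo=0
L=2*4+2=10  i=0=0

10,0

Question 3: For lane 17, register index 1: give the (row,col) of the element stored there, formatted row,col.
17: g=4,t=1
[1] (1*2+1,4) = (3,4)

3,4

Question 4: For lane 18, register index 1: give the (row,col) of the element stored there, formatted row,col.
L=18=>grp=18>>2=4, tig=18&3=2
[1]=>row 2·2+1=5  col grp=4

5,4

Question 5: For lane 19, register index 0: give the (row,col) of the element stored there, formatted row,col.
6,4

lane 19→19/4=4, 19 mod 4=3
i=0  r:2·3+0→6  c:4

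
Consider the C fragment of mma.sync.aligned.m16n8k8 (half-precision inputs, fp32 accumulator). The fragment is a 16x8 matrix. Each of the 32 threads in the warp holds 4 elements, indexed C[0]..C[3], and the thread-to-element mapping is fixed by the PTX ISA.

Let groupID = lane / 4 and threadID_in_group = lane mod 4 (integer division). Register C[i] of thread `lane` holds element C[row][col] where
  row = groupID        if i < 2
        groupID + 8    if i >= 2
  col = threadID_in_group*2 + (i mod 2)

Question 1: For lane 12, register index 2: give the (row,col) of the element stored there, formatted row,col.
L=12=>grp=12>>2=3, tig=12&3=0
[2]=>row 3+8=11  col 0·2+0=0

11,0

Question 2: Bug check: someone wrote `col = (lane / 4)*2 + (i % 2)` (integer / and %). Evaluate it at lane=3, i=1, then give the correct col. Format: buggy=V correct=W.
buggy=1 correct=7

`(lane / 4)*2 + (i % 2)`[3,1]=>1
L=3=>grp=3>>2=0, tig=3&3=3
[1]=>row 0+0=0  col 3·2+1=7
col: 1 vs 7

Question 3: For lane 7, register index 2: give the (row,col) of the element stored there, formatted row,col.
lane 7: gid=1 (7/4), tid=3 (7%4)
i=2: r=1+8=9, c=3*2+0=6

9,6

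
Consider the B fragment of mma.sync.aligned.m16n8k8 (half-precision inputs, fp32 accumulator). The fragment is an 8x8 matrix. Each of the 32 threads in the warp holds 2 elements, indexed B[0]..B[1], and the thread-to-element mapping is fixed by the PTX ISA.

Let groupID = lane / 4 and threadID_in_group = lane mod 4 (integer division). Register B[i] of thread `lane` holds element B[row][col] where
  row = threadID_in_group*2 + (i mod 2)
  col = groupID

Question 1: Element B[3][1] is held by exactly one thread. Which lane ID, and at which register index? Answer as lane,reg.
c=1->g=1  r=3->t=1,b0=1
L=1*4+1=5  i=1=1

5,1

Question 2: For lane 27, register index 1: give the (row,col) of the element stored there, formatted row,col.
lane 27->27/4=6, 27 mod 4=3
i=1  r:2·3+1->7  c:6

7,6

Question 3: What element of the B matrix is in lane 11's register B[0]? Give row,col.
6,2

lane 11: gr=2 (11/4), th=3 (11%4)
i=0: r=3*2+0=6, c=gr=2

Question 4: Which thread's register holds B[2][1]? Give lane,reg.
c=1→G=1  r=2→T=1,p=0
L=1*4+1=5  i=0=0

5,0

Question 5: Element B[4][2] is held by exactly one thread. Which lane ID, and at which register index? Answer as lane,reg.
10,0

c:2=>grp=2  r:4=>tig=2,lo=0
L=2*4+2=10  i=0=0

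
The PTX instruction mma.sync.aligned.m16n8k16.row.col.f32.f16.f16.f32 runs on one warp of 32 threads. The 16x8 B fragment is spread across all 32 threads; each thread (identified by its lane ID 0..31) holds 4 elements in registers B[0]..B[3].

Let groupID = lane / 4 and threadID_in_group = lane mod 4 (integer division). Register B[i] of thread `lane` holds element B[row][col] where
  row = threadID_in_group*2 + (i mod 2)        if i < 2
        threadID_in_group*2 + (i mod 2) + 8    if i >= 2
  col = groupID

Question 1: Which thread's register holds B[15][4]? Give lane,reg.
c=4⇒gr=4  r=15⇒Rb=1,th=3,odd=1
L=4*4+3=19  i=1*2+1=3

19,3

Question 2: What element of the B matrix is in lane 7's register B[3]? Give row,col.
15,1

lane 7: gid=1 (7/4), tid=3 (7%4)
i=3: r=3*2+1+8=15, c=gid=1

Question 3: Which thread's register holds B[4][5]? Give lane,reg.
22,0

c=5→G=5  r=4→rhi=0,T=2,p=0
L=5*4+2=22  i=0*2+0=0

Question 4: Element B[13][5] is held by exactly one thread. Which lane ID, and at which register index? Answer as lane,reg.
c=5→G=5  r=13→rhi=1,T=2,p=1
L=5*4+2=22  i=1*2+1=3

22,3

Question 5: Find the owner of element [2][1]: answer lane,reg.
c=1⇒gr=1  r=2⇒Rb=0,th=1,odd=0
L=1*4+1=5  i=0*2+0=0

5,0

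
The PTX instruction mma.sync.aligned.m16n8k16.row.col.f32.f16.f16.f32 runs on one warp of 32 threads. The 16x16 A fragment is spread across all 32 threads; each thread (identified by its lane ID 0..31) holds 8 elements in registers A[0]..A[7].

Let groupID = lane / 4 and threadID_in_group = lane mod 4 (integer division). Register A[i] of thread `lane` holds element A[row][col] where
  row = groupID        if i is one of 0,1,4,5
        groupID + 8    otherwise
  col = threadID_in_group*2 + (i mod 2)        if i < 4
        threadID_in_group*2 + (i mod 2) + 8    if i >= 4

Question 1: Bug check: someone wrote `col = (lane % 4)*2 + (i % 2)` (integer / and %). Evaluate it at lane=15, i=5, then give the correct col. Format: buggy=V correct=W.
buggy=7 correct=15

`(lane % 4)*2 + (i % 2)`[15,5]->7
L=15->g=15>>2=3, t=15&3=3
[5]->row 3+0=3  col 3·2+1+8=15
col: 7 vs 15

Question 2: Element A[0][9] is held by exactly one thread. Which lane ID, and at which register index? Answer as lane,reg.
0,5

r=0→G=0,rhi=0  c=9→chi=1,T=0,p=1
L=0*4+0=0  i=1*4+0*2+1=5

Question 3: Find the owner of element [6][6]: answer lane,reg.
27,0

r=6⇒gr=6,Rb=0  c=6⇒Cb=0,th=3,odd=0
L=6*4+3=27  i=0*4+0*2+0=0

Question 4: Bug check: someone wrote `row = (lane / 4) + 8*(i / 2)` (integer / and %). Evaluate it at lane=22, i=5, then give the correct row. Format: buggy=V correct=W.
buggy=21 correct=5

`(lane / 4) + 8*(i / 2)`[22,5]->21
22: g=5,t=2
[5] (5+0,2*2+1+8) = (5,13)
row: 21 vs 5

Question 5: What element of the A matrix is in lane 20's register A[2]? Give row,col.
lane 20: grp=5 (20/4), tig=0 (20%4)
i=2: r=5+8=13, c=0*2+0+0=0

13,0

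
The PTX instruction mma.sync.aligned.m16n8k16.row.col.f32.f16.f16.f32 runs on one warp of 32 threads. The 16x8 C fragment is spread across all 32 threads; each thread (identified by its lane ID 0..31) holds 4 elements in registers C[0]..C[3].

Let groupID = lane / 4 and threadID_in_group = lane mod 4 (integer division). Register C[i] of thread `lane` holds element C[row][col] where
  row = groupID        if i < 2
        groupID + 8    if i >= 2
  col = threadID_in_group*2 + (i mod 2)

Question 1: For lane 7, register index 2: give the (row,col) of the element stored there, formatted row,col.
9,6

7: gid=1,tid=3
[2] (1+8,3*2+0) = (9,6)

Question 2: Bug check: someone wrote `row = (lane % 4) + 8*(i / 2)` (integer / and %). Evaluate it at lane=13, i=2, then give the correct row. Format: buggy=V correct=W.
buggy=9 correct=11

`(lane % 4) + 8*(i / 2)`[13,2]->9
L=13->g=13>>2=3, t=13&3=1
[2]->row 3+8=11  col 1·2+0=2
row: 9 vs 11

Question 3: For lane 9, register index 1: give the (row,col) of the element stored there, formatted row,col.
lane 9: G=2 (9/4), T=1 (9%4)
i=1: r=2+0=2, c=1*2+1=3

2,3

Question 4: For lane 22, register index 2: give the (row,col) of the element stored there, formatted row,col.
13,4

L=22⇒gr=22>>2=5, th=22&3=2
[2]⇒row 5+8=13  col 2·2+0=4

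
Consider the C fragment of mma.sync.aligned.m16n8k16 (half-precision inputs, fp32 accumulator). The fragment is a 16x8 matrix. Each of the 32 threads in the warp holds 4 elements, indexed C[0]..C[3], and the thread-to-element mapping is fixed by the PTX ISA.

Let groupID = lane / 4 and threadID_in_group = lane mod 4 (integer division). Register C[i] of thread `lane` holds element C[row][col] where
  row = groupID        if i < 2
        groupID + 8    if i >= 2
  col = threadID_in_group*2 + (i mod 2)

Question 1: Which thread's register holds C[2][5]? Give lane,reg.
r=2→G=2,rhi=0  c=5→T=2,p=1
L=2*4+2=10  i=0*2+1=1

10,1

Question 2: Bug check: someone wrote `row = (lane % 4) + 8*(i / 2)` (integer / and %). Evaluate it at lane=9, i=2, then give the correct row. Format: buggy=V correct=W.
buggy=9 correct=10

`(lane % 4) + 8*(i / 2)`[9,2]→9
9: G=2,T=1
[2] (2+8,1*2+0) = (10,2)
row: 9 vs 10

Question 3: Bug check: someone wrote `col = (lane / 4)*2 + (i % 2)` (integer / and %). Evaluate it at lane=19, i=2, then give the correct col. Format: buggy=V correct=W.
`(lane / 4)*2 + (i % 2)`[19,2]=>8
19: grp=4,tig=3
[2] (4+8,3*2+0) = (12,6)
col: 8 vs 6

buggy=8 correct=6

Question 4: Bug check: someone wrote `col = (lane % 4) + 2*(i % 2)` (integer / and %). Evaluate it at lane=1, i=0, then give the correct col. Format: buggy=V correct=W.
`(lane % 4) + 2*(i % 2)`[1,0]=>1
lane 1: grp=0 (1/4), tig=1 (1%4)
i=0: r=0+0=0, c=1*2+0=2
col: 1 vs 2

buggy=1 correct=2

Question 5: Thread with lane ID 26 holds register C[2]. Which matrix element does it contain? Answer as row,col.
26: gid=6,tid=2
[2] (6+8,2*2+0) = (14,4)

14,4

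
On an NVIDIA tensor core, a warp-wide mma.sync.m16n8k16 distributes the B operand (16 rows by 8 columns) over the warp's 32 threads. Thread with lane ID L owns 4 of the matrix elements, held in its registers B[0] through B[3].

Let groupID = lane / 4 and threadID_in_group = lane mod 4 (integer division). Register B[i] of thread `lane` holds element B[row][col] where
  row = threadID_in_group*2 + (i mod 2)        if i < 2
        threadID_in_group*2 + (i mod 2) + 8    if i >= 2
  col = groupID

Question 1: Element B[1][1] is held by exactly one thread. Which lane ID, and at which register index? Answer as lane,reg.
4,1

c=1⇒gr=1  r=1⇒Rb=0,th=0,odd=1
L=1*4+0=4  i=0*2+1=1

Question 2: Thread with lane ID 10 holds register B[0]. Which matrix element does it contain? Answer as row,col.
lane 10→10/4=2, 10 mod 4=2
i=0  r:2·2+0+0→4  c:2

4,2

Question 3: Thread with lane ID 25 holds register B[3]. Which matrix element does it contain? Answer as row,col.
11,6

25: g=6,t=1
[3] (1*2+1+8,6) = (11,6)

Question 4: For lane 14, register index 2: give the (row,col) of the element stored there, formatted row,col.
12,3

14: g=3,t=2
[2] (2*2+0+8,3) = (12,3)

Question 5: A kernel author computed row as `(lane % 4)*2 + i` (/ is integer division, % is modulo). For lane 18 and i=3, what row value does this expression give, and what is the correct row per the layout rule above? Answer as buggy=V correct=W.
`(lane % 4)*2 + i`[18,3]->7
lane 18->18/4=4, 18 mod 4=2
i=3  r:2·2+1+8->13  c:4
row: 7 vs 13

buggy=7 correct=13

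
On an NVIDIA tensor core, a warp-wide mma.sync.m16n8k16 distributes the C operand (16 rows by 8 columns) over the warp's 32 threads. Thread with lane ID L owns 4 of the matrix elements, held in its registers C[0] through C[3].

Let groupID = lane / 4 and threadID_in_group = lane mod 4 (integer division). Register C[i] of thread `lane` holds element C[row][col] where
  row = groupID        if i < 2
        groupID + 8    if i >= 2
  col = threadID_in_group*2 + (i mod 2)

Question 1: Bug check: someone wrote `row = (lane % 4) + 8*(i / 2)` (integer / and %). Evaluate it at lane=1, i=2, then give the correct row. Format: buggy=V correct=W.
buggy=9 correct=8

`(lane % 4) + 8*(i / 2)`[1,2]⇒9
lane 1⇒1/4=0, 1 mod 4=1
i=2  r:0+8⇒8  c:2·1+0⇒2
row: 9 vs 8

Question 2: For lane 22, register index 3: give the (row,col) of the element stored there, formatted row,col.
L=22->g=22>>2=5, t=22&3=2
[3]->row 5+8=13  col 2·2+1=5

13,5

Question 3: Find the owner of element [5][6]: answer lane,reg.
23,0

r: 5->gid=5,r8=0  c: 6->tid=3,i&1=0
L=5*4+3=23  i=0*2+0=0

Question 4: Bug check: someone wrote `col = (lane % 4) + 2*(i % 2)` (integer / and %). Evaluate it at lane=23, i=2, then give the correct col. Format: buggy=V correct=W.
buggy=3 correct=6

`(lane % 4) + 2*(i % 2)`[23,2]⇒3
lane 23⇒23/4=5, 23 mod 4=3
i=2  r:5+8⇒13  c:2·3+0⇒6
col: 3 vs 6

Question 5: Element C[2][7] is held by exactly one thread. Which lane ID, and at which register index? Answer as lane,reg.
r=2->g=2,rb=0  c=7->t=3,b0=1
L=2*4+3=11  i=0*2+1=1

11,1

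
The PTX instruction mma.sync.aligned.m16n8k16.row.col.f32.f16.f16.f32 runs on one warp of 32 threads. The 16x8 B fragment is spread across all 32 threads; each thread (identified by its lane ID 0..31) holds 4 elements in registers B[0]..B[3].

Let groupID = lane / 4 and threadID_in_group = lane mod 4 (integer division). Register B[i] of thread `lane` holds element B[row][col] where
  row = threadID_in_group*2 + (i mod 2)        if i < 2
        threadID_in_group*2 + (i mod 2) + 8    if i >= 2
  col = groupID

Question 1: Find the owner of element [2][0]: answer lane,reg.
c: 0->gid=0  r: 2->r8=0,tid=1,i&1=0
L=0*4+1=1  i=0*2+0=0

1,0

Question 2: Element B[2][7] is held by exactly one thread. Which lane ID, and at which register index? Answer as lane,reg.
c: 7->gid=7  r: 2->r8=0,tid=1,i&1=0
L=7*4+1=29  i=0*2+0=0

29,0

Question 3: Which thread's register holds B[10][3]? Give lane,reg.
c=3⇒gr=3  r=10⇒Rb=1,th=1,odd=0
L=3*4+1=13  i=1*2+0=2

13,2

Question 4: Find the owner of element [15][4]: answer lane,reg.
c=4->g=4  r=15->rb=1,t=3,b0=1
L=4*4+3=19  i=1*2+1=3

19,3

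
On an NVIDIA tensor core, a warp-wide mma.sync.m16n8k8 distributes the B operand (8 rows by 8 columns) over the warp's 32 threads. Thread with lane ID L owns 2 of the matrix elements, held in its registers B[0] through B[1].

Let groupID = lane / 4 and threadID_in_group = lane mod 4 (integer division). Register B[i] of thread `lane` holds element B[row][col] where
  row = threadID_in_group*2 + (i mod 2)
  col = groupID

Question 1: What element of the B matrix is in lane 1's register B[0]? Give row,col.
lane 1->1/4=0, 1 mod 4=1
i=0  r:2·1+0->2  c:0

2,0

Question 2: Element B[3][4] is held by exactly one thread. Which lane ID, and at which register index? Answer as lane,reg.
17,1

c:4=>grp=4  r:3=>tig=1,lo=1
L=4*4+1=17  i=1=1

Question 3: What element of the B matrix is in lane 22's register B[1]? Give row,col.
5,5

22: g=5,t=2
[1] (2*2+1,5) = (5,5)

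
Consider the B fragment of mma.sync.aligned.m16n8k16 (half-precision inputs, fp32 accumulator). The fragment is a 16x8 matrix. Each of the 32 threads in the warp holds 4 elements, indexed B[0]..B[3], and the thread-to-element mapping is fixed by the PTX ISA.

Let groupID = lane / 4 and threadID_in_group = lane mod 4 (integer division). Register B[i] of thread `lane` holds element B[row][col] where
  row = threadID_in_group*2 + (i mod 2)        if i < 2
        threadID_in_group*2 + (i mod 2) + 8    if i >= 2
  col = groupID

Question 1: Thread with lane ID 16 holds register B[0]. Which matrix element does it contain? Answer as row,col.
0,4

L=16->g=16>>2=4, t=16&3=0
[0]->row 0·2+0+0=0  col g=4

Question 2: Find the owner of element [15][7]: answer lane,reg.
c=7->g=7  r=15->rb=1,t=3,b0=1
L=7*4+3=31  i=1*2+1=3

31,3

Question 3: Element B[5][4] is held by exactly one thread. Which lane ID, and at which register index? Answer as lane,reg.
c=4→G=4  r=5→rhi=0,T=2,p=1
L=4*4+2=18  i=0*2+1=1

18,1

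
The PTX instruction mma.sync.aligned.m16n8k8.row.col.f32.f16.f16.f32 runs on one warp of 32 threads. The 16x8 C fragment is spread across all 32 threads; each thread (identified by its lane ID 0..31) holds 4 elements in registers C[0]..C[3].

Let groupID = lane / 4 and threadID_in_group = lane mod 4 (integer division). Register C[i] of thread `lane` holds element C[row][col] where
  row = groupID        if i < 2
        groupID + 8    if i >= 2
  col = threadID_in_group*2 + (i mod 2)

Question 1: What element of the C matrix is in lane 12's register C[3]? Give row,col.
11,1

lane 12: gid=3 (12/4), tid=0 (12%4)
i=3: r=3+8=11, c=0*2+1=1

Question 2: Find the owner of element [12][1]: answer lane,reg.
16,3

r=12->g=4,rb=1  c=1->t=0,b0=1
L=4*4+0=16  i=1*2+1=3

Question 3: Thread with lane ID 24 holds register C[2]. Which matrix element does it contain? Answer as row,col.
lane 24: gr=6 (24/4), th=0 (24%4)
i=2: r=6+8=14, c=0*2+0=0

14,0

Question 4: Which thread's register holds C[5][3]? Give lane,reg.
r=5->g=5,rb=0  c=3->t=1,b0=1
L=5*4+1=21  i=0*2+1=1

21,1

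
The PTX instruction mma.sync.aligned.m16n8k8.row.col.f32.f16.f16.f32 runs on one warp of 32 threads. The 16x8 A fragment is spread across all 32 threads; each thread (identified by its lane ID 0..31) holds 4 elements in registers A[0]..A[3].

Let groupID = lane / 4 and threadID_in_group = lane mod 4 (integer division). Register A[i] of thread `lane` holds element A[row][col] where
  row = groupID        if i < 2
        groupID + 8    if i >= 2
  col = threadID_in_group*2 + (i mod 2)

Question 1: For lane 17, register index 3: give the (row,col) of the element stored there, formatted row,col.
12,3

17: grp=4,tig=1
[3] (4+8,1*2+1) = (12,3)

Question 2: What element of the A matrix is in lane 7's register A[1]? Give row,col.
lane 7: grp=1 (7/4), tig=3 (7%4)
i=1: r=1+0=1, c=3*2+1=7

1,7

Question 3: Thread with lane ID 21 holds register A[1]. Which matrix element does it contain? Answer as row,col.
5,3

lane 21⇒21/4=5, 21 mod 4=1
i=1  r:5+0⇒5  c:2·1+1⇒3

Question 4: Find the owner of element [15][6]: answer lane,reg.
31,2

r=15→G=7,rhi=1  c=6→T=3,p=0
L=7*4+3=31  i=1*2+0=2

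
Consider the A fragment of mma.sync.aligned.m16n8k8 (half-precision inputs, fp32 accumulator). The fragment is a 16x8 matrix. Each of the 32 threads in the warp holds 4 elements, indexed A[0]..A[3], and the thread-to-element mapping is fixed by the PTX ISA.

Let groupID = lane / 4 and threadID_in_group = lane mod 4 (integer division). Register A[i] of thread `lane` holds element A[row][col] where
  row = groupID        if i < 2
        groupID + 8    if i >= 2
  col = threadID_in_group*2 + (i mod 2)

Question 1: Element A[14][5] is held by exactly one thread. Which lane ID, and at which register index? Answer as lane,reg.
26,3

r:14=>grp=6,rB=1  c:5=>tig=2,lo=1
L=6*4+2=26  i=1*2+1=3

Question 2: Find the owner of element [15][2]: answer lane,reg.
29,2

r=15⇒gr=7,Rb=1  c=2⇒th=1,odd=0
L=7*4+1=29  i=1*2+0=2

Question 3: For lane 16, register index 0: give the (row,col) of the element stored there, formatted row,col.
4,0

lane 16=>16/4=4, 16 mod 4=0
i=0  r:4+0=>4  c:2·0+0=>0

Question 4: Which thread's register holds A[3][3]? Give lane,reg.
r:3=>grp=3,rB=0  c:3=>tig=1,lo=1
L=3*4+1=13  i=0*2+1=1

13,1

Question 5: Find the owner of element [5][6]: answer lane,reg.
23,0

r=5→G=5,rhi=0  c=6→T=3,p=0
L=5*4+3=23  i=0*2+0=0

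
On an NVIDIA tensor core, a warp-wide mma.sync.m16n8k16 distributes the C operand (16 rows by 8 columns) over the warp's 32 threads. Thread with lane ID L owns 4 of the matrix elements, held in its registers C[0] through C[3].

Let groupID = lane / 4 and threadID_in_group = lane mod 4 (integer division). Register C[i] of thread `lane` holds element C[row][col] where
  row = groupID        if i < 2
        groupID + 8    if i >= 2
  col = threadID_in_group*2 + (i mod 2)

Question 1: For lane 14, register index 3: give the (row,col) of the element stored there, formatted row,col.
lane 14: g=3 (14/4), t=2 (14%4)
i=3: r=3+8=11, c=2*2+1=5

11,5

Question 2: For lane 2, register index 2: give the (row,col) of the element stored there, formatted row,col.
L=2⇒gr=2>>2=0, th=2&3=2
[2]⇒row 0+8=8  col 2·2+0=4

8,4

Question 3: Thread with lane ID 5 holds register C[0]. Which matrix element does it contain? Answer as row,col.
1,2

5: gr=1,th=1
[0] (1+0,1*2+0) = (1,2)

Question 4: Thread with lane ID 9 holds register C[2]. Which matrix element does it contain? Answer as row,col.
10,2

lane 9->9/4=2, 9 mod 4=1
i=2  r:2+8->10  c:2·1+0->2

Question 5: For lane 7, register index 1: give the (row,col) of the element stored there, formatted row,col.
lane 7=>7/4=1, 7 mod 4=3
i=1  r:1+0=>1  c:2·3+1=>7

1,7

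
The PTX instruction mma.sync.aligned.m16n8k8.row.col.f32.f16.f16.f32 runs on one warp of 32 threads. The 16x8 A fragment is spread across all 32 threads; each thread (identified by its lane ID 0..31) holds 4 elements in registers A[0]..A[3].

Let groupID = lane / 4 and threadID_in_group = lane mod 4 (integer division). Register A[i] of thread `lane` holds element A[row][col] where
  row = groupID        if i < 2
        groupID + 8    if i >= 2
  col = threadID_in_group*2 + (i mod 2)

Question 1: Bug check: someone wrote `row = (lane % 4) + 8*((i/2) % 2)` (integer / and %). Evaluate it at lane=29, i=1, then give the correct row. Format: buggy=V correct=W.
`(lane % 4) + 8*((i/2) % 2)`[29,1]⇒1
29: gr=7,th=1
[1] (7+0,1*2+1) = (7,3)
row: 1 vs 7

buggy=1 correct=7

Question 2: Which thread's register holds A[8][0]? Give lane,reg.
0,2

r=8→G=0,rhi=1  c=0→T=0,p=0
L=0*4+0=0  i=1*2+0=2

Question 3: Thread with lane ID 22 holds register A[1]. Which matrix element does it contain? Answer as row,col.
L=22⇒gr=22>>2=5, th=22&3=2
[1]⇒row 5+0=5  col 2·2+1=5

5,5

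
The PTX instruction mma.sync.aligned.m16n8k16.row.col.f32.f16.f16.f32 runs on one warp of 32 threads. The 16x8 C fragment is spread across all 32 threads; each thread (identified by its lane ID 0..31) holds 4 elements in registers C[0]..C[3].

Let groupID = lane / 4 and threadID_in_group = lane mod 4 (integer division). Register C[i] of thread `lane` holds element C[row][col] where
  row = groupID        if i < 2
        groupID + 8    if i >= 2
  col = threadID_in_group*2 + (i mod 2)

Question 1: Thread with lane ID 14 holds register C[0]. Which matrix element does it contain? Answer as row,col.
L=14=>grp=14>>2=3, tig=14&3=2
[0]=>row 3+0=3  col 2·2+0=4

3,4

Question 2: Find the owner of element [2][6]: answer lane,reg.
11,0

r: 2->gid=2,r8=0  c: 6->tid=3,i&1=0
L=2*4+3=11  i=0*2+0=0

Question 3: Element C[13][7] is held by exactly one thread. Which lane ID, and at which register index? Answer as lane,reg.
23,3

r: 13->gid=5,r8=1  c: 7->tid=3,i&1=1
L=5*4+3=23  i=1*2+1=3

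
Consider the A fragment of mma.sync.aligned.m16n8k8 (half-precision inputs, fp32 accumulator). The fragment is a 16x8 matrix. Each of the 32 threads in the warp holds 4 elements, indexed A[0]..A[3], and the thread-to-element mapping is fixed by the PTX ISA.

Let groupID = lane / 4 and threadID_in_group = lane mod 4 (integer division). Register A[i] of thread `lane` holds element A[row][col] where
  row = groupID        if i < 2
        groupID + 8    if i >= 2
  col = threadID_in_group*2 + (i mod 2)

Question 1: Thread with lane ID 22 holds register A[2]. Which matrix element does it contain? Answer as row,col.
13,4

lane 22->22/4=5, 22 mod 4=2
i=2  r:5+8->13  c:2·2+0->4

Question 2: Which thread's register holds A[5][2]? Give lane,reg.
21,0

r=5→G=5,rhi=0  c=2→T=1,p=0
L=5*4+1=21  i=0*2+0=0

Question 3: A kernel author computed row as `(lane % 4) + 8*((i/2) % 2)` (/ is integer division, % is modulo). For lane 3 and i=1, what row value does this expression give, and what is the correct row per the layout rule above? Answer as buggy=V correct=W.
buggy=3 correct=0

`(lane % 4) + 8*((i/2) % 2)`[3,1]→3
lane 3→3/4=0, 3 mod 4=3
i=1  r:0+0→0  c:2·3+1→7
row: 3 vs 0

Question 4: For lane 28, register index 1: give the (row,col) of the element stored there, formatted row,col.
7,1

28: g=7,t=0
[1] (7+0,0*2+1) = (7,1)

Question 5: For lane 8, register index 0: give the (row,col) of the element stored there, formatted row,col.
2,0

lane 8=>8/4=2, 8 mod 4=0
i=0  r:2+0=>2  c:2·0+0=>0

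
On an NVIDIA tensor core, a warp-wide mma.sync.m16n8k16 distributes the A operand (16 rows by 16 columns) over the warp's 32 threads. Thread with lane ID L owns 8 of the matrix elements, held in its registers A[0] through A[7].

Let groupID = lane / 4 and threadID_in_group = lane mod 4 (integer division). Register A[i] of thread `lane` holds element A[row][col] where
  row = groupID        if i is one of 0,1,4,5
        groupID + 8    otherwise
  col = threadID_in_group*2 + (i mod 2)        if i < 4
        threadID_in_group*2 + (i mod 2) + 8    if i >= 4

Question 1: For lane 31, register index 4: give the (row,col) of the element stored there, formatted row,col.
7,14

lane 31→31/4=7, 31 mod 4=3
i=4  r:7+0→7  c:2·3+0+8→14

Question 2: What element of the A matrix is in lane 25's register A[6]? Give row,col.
25: gr=6,th=1
[6] (6+8,1*2+0+8) = (14,10)

14,10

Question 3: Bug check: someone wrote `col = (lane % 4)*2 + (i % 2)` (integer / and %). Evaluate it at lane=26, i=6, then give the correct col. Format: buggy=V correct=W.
`(lane % 4)*2 + (i % 2)`[26,6]->4
L=26->gid=26>>2=6, tid=26&3=2
[6]->row 6+8=14  col 2·2+0+8=12
col: 4 vs 12

buggy=4 correct=12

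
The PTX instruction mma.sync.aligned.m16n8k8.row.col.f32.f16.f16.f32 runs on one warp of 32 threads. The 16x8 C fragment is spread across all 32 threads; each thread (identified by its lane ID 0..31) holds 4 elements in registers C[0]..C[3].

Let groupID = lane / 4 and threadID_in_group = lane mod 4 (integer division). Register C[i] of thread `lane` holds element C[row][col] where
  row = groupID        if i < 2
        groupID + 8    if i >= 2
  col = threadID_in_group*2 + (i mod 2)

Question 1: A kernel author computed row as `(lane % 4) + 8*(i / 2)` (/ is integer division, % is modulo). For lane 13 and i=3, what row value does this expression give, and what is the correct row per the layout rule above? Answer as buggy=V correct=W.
buggy=9 correct=11

`(lane % 4) + 8*(i / 2)`[13,3]=>9
L=13=>grp=13>>2=3, tig=13&3=1
[3]=>row 3+8=11  col 1·2+1=3
row: 9 vs 11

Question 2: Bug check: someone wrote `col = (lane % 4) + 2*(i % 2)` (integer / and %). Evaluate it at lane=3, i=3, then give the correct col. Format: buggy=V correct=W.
buggy=5 correct=7

`(lane % 4) + 2*(i % 2)`[3,3]->5
L=3->gid=3>>2=0, tid=3&3=3
[3]->row 0+8=8  col 3·2+1=7
col: 5 vs 7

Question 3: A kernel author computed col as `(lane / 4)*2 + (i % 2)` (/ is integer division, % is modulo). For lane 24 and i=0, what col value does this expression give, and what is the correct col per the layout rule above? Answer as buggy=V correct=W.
buggy=12 correct=0

`(lane / 4)*2 + (i % 2)`[24,0]→12
L=24→G=24>>2=6, T=24&3=0
[0]→row 6+0=6  col 0·2+0=0
col: 12 vs 0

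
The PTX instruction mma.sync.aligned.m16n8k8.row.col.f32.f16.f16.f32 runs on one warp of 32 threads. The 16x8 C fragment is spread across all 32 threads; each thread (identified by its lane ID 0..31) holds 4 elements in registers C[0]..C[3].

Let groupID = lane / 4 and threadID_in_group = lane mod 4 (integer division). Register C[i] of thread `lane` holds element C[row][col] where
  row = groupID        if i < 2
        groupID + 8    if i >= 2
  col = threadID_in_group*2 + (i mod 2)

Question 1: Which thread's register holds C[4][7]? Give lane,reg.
19,1

r=4->g=4,rb=0  c=7->t=3,b0=1
L=4*4+3=19  i=0*2+1=1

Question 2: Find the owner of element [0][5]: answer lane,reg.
r=0→G=0,rhi=0  c=5→T=2,p=1
L=0*4+2=2  i=0*2+1=1

2,1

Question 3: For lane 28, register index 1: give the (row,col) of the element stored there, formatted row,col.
28: grp=7,tig=0
[1] (7+0,0*2+1) = (7,1)

7,1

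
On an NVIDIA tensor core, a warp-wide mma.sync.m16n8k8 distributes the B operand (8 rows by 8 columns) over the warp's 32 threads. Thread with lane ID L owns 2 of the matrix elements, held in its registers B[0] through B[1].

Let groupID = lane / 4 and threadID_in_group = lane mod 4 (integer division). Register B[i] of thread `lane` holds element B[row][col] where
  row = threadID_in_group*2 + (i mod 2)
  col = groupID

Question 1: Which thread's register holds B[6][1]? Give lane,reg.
c=1->g=1  r=6->t=3,b0=0
L=1*4+3=7  i=0=0

7,0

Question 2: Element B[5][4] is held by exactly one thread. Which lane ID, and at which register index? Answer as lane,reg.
18,1

c=4⇒gr=4  r=5⇒th=2,odd=1
L=4*4+2=18  i=1=1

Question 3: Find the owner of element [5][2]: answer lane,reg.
10,1

c=2->g=2  r=5->t=2,b0=1
L=2*4+2=10  i=1=1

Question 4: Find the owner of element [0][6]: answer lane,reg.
24,0

c=6⇒gr=6  r=0⇒th=0,odd=0
L=6*4+0=24  i=0=0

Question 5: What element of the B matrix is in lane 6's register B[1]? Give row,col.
5,1

lane 6->6/4=1, 6 mod 4=2
i=1  r:2·2+1->5  c:1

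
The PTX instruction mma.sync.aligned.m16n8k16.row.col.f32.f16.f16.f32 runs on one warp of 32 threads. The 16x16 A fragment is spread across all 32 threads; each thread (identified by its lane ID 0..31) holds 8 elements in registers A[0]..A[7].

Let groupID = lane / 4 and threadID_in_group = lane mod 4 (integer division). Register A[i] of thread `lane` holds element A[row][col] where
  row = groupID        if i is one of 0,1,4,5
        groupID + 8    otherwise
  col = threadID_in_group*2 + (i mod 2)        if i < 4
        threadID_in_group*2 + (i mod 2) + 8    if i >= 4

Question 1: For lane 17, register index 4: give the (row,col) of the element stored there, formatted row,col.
lane 17=>17/4=4, 17 mod 4=1
i=4  r:4+0=>4  c:2·1+0+8=>10

4,10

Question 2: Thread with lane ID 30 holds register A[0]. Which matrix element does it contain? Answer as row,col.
7,4

lane 30: g=7 (30/4), t=2 (30%4)
i=0: r=7+0=7, c=2*2+0+0=4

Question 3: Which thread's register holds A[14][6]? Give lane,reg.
27,2

r: 14->gid=6,r8=1  c: 6->c8=0,tid=3,i&1=0
L=6*4+3=27  i=0*4+1*2+0=2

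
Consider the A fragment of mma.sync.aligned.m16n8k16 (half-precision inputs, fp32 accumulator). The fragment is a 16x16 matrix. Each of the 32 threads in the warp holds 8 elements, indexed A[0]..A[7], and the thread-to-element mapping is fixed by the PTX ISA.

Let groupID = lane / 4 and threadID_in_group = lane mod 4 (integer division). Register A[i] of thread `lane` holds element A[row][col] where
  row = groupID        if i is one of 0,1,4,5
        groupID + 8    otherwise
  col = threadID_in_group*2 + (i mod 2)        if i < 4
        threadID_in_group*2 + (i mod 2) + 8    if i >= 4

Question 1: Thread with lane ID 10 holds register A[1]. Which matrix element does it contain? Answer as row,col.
L=10->gid=10>>2=2, tid=10&3=2
[1]->row 2+0=2  col 2·2+1+0=5

2,5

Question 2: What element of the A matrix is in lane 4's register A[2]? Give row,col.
9,0

L=4->g=4>>2=1, t=4&3=0
[2]->row 1+8=9  col 0·2+0+0=0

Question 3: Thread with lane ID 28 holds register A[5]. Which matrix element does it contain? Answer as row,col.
lane 28->28/4=7, 28 mod 4=0
i=5  r:7+0->7  c:2·0+1+8->9

7,9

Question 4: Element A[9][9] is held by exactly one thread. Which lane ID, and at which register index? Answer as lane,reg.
4,7

r:9=>grp=1,rB=1  c:9=>cB=1,tig=0,lo=1
L=1*4+0=4  i=1*4+1*2+1=7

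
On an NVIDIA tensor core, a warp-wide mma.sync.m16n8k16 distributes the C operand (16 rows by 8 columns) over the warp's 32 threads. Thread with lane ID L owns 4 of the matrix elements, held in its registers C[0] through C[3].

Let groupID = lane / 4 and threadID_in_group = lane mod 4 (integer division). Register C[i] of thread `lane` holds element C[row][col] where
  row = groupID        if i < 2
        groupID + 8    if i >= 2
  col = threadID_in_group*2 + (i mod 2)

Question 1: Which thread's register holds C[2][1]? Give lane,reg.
8,1

r: 2->gid=2,r8=0  c: 1->tid=0,i&1=1
L=2*4+0=8  i=0*2+1=1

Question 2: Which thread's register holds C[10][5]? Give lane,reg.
10,3

r=10->g=2,rb=1  c=5->t=2,b0=1
L=2*4+2=10  i=1*2+1=3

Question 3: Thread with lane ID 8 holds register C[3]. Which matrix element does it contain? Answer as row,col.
10,1

L=8=>grp=8>>2=2, tig=8&3=0
[3]=>row 2+8=10  col 0·2+1=1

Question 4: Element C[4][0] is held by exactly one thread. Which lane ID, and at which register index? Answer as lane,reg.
16,0

r:4=>grp=4,rB=0  c:0=>tig=0,lo=0
L=4*4+0=16  i=0*2+0=0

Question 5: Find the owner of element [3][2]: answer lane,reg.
13,0

r=3->g=3,rb=0  c=2->t=1,b0=0
L=3*4+1=13  i=0*2+0=0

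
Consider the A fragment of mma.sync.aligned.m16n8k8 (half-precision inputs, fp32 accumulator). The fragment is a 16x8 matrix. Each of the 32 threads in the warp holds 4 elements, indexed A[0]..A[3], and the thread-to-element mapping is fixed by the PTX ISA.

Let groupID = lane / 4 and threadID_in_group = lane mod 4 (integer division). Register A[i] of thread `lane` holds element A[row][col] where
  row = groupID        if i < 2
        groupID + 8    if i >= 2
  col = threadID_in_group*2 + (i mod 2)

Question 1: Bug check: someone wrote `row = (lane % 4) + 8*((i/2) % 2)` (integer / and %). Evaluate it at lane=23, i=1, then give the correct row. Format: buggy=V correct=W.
buggy=3 correct=5

`(lane % 4) + 8*((i/2) % 2)`[23,1]->3
lane 23->23/4=5, 23 mod 4=3
i=1  r:5+0->5  c:2·3+1->7
row: 3 vs 5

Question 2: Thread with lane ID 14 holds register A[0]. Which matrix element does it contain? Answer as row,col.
14: g=3,t=2
[0] (3+0,2*2+0) = (3,4)

3,4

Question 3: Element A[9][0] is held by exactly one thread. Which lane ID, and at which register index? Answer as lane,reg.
r: 9->gid=1,r8=1  c: 0->tid=0,i&1=0
L=1*4+0=4  i=1*2+0=2

4,2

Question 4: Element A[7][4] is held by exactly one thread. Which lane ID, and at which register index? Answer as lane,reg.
30,0

r=7⇒gr=7,Rb=0  c=4⇒th=2,odd=0
L=7*4+2=30  i=0*2+0=0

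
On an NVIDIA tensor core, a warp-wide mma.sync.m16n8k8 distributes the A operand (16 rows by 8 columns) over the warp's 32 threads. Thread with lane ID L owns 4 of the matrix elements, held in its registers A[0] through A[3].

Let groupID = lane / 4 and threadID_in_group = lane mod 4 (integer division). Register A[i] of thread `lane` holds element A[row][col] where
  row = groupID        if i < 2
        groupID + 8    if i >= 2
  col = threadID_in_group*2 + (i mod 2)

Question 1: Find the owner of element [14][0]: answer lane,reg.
24,2

r:14=>grp=6,rB=1  c:0=>tig=0,lo=0
L=6*4+0=24  i=1*2+0=2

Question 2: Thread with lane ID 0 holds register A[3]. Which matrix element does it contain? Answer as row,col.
lane 0->0/4=0, 0 mod 4=0
i=3  r:0+8->8  c:2·0+1->1

8,1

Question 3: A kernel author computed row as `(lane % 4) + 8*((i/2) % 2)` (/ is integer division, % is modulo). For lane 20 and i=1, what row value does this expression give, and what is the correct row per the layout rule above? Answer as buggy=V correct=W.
buggy=0 correct=5

`(lane % 4) + 8*((i/2) % 2)`[20,1]->0
L=20->g=20>>2=5, t=20&3=0
[1]->row 5+0=5  col 0·2+1=1
row: 0 vs 5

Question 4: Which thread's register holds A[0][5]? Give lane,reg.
2,1

r=0->g=0,rb=0  c=5->t=2,b0=1
L=0*4+2=2  i=0*2+1=1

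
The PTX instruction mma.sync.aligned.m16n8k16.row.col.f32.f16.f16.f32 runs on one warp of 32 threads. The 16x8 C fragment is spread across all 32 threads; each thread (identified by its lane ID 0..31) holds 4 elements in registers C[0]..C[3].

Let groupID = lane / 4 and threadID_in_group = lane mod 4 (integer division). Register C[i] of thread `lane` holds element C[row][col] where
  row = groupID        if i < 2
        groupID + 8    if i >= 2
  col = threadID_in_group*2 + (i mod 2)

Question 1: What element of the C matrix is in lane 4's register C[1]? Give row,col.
lane 4→4/4=1, 4 mod 4=0
i=1  r:1+0→1  c:2·0+1→1

1,1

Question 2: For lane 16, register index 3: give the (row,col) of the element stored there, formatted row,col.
12,1

lane 16->16/4=4, 16 mod 4=0
i=3  r:4+8->12  c:2·0+1->1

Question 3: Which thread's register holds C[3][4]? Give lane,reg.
r:3=>grp=3,rB=0  c:4=>tig=2,lo=0
L=3*4+2=14  i=0*2+0=0

14,0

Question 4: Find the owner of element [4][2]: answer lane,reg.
17,0

r: 4->gid=4,r8=0  c: 2->tid=1,i&1=0
L=4*4+1=17  i=0*2+0=0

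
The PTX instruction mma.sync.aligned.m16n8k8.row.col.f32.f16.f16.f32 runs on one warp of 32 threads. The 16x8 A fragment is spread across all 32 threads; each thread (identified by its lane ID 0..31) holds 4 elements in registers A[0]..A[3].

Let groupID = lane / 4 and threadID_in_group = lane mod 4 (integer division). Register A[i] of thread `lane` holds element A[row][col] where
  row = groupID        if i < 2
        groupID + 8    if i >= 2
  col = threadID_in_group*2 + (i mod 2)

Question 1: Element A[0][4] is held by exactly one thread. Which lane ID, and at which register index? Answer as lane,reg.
r=0→G=0,rhi=0  c=4→T=2,p=0
L=0*4+2=2  i=0*2+0=0

2,0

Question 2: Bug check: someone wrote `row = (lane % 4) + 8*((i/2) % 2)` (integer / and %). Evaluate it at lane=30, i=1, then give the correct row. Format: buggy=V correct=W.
buggy=2 correct=7

`(lane % 4) + 8*((i/2) % 2)`[30,1]⇒2
L=30⇒gr=30>>2=7, th=30&3=2
[1]⇒row 7+0=7  col 2·2+1=5
row: 2 vs 7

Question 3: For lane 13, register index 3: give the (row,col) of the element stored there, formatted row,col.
11,3

L=13->gid=13>>2=3, tid=13&3=1
[3]->row 3+8=11  col 1·2+1=3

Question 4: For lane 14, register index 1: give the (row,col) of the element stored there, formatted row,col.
3,5

L=14→G=14>>2=3, T=14&3=2
[1]→row 3+0=3  col 2·2+1=5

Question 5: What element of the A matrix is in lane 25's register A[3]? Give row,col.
25: gr=6,th=1
[3] (6+8,1*2+1) = (14,3)

14,3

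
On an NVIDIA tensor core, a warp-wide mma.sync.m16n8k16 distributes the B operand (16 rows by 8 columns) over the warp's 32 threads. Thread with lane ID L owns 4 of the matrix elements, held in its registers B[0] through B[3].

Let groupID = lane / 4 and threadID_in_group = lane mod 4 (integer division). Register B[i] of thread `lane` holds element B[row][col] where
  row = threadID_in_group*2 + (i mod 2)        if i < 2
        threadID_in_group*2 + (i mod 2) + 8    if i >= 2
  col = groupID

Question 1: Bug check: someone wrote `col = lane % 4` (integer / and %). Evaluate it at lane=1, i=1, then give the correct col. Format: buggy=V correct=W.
buggy=1 correct=0

`lane % 4`[1,1]→1
L=1→G=1>>2=0, T=1&3=1
[1]→row 1·2+1+0=3  col G=0
col: 1 vs 0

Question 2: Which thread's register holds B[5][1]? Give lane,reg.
6,1

c: 1->gid=1  r: 5->r8=0,tid=2,i&1=1
L=1*4+2=6  i=0*2+1=1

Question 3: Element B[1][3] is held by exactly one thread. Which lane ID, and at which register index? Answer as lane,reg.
c: 3->gid=3  r: 1->r8=0,tid=0,i&1=1
L=3*4+0=12  i=0*2+1=1

12,1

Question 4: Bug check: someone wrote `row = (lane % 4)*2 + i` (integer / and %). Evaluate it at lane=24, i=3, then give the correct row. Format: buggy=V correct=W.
buggy=3 correct=9

`(lane % 4)*2 + i`[24,3]→3
lane 24: G=6 (24/4), T=0 (24%4)
i=3: r=0*2+1+8=9, c=G=6
row: 3 vs 9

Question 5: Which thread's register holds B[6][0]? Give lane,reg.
c=0->g=0  r=6->rb=0,t=3,b0=0
L=0*4+3=3  i=0*2+0=0

3,0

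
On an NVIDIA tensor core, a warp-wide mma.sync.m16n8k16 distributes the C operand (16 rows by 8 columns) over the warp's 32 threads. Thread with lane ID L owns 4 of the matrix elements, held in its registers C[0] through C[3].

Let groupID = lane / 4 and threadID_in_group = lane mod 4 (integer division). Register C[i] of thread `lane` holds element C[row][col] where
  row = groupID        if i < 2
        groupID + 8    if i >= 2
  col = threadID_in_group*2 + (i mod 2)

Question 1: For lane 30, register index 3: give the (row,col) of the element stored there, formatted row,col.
lane 30: G=7 (30/4), T=2 (30%4)
i=3: r=7+8=15, c=2*2+1=5

15,5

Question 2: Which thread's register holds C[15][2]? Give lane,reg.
29,2

r=15⇒gr=7,Rb=1  c=2⇒th=1,odd=0
L=7*4+1=29  i=1*2+0=2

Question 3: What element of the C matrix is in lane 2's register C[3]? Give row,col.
L=2=>grp=2>>2=0, tig=2&3=2
[3]=>row 0+8=8  col 2·2+1=5

8,5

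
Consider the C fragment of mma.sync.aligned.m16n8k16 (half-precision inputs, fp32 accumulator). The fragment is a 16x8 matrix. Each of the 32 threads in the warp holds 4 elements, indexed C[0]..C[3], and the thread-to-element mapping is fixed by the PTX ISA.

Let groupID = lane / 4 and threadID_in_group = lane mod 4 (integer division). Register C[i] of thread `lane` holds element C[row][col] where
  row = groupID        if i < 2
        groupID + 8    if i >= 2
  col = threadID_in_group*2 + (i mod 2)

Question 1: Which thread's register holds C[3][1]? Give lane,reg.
12,1

r=3⇒gr=3,Rb=0  c=1⇒th=0,odd=1
L=3*4+0=12  i=0*2+1=1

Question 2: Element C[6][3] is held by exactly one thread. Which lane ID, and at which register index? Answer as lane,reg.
r=6→G=6,rhi=0  c=3→T=1,p=1
L=6*4+1=25  i=0*2+1=1

25,1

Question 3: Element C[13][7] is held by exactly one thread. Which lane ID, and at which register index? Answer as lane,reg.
23,3

r=13→G=5,rhi=1  c=7→T=3,p=1
L=5*4+3=23  i=1*2+1=3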